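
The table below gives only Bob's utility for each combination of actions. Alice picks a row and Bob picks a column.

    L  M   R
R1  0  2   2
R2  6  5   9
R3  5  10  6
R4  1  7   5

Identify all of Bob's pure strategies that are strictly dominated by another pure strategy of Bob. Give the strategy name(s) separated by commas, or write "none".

L

L: dominated, since R does at least as well everywhere (R1: 2>0, R2: 9>6, R3: 6>5, R4: 5>1).
M: no other strategy beats it everywhere (L at R1 (2>0); R at R1 (2=2)).
R: no other strategy beats it everywhere (L at R1 (2>0); M at R1 (2=2)).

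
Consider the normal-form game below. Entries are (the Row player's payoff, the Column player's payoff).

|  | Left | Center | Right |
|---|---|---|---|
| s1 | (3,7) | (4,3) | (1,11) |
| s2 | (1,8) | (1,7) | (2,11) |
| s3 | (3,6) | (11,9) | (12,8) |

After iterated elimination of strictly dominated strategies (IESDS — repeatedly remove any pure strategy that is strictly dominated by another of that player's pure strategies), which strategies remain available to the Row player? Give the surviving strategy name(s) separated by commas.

s3

Row s2 is eliminated: s3 beats it against every remaining column (Left: 3>1, Center: 11>1, Right: 12>2).
The Column player's strategy Left is strictly dominated by Right (s1: 11>7, s3: 8>6) and is removed.
The Row player's strategy s1 is strictly dominated by s3 (Center: 11>4, Right: 12>1) and is removed.
For the Column player, Center strictly dominates Right on the remaining rows (s3: 9>8); eliminate Right.
Among the remaining strategies, none is strictly dominated by another pure strategy of the same player, so the elimination stops.
Surviving strategies — the Row player: {s3}; the Column player: {Center}.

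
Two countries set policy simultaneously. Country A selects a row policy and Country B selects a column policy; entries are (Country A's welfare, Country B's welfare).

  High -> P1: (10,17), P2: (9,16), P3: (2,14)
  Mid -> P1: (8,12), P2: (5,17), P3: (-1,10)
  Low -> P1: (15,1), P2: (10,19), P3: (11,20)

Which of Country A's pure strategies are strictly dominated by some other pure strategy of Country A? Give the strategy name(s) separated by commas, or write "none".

High, Mid

High: dominated, since Low does at least as well everywhere (P1: 15>10, P2: 10>9, P3: 11>2).
Mid: dominated, since High does at least as well everywhere (P1: 10>8, P2: 9>5, P3: 2>-1).
Nothing dominates Low: High at P1 (15>10); Mid at P1 (15>8).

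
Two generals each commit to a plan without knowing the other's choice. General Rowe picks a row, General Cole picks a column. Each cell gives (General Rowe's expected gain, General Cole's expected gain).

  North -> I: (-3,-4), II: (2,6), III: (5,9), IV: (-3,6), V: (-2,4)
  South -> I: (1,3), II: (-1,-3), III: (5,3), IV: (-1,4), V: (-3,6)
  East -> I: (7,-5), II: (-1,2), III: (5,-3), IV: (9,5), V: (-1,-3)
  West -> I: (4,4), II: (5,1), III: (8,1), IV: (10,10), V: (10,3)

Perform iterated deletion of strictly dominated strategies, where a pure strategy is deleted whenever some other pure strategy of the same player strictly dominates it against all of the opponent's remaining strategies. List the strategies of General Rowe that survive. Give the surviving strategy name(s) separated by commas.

For General Rowe, West strictly dominates North on the remaining columns (I: 4>-3, II: 5>2, III: 8>5, IV: 10>-3, V: 10>-2); eliminate North.
Row South is eliminated: West beats it against every remaining column (I: 4>1, II: 5>-1, III: 8>5, IV: 10>-1, V: 10>-3).
General Cole's strategy I is strictly dominated by IV (East: 5>-5, West: 10>4) and is removed.
Row East is eliminated: West beats it against every remaining column (II: 5>-1, III: 8>5, IV: 10>9, V: 10>-1).
Column II is eliminated: IV beats it against every remaining row (West: 10>1).
For General Cole, IV strictly dominates III on the remaining rows (West: 10>1); eliminate III.
Column V is eliminated: IV beats it against every remaining row (West: 10>3).
Among the remaining strategies, none is strictly dominated by another pure strategy of the same player, so the elimination stops.
Surviving strategies — General Rowe: {West}; General Cole: {IV}.

West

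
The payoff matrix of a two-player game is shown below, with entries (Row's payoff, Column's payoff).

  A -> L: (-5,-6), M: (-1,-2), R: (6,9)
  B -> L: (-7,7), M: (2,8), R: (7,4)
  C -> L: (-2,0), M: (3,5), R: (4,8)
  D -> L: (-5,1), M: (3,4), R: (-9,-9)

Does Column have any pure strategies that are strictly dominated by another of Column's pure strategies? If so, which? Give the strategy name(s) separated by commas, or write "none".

L

L is strictly dominated by M (A: -2>-6, B: 8>7, C: 5>0, D: 4>1).
M: no other strategy beats it everywhere (L at A (-2>-6); R at B (8>4)).
R: no other strategy beats it everywhere (L at A (9>-6); M at A (9>-2)).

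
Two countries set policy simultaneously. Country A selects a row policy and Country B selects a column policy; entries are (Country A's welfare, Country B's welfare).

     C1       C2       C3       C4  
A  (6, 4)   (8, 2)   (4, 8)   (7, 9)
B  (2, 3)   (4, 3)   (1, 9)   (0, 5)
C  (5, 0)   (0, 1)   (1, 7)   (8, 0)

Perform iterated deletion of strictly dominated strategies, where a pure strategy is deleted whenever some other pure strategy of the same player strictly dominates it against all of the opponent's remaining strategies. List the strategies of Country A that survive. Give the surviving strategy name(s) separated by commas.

Row B is eliminated: A beats it against every remaining column (C1: 6>2, C2: 8>4, C3: 4>1, C4: 7>0).
For Country B, C3 strictly dominates C1 on the remaining rows (A: 8>4, C: 7>0); eliminate C1.
Country B's strategy C2 is strictly dominated by C3 (A: 8>2, C: 7>1) and is removed.
Among the remaining strategies, none is strictly dominated by another pure strategy of the same player, so the elimination stops.
Surviving strategies — Country A: {A, C}; Country B: {C3, C4}.

A, C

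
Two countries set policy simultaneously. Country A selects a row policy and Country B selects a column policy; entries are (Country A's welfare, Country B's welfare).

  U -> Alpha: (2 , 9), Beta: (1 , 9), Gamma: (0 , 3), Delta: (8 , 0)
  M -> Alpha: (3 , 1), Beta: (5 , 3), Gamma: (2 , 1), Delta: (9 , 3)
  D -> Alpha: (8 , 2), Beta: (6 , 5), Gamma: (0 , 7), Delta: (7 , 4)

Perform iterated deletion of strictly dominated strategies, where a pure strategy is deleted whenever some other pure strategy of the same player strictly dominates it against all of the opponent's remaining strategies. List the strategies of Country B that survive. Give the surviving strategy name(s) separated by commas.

For Country A, M strictly dominates U on the remaining columns (Alpha: 3>2, Beta: 5>1, Gamma: 2>0, Delta: 9>8); eliminate U.
For Country B, Beta strictly dominates Alpha on the remaining rows (M: 3>1, D: 5>2); eliminate Alpha.
Among the remaining strategies, none is strictly dominated by another pure strategy of the same player, so the elimination stops.
Surviving strategies — Country A: {M, D}; Country B: {Beta, Gamma, Delta}.

Beta, Gamma, Delta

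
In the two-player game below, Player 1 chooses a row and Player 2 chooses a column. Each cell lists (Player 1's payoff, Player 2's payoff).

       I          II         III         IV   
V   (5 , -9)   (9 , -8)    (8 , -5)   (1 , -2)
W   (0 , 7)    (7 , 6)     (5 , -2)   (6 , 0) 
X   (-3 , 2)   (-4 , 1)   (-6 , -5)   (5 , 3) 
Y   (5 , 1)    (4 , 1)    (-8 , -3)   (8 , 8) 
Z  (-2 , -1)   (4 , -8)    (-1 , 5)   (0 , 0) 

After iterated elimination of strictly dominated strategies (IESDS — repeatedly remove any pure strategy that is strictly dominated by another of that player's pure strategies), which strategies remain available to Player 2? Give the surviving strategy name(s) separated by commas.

I, II, IV

For Player 1, W strictly dominates X on the remaining columns (I: 0>-3, II: 7>-4, III: 5>-6, IV: 6>5); eliminate X.
Row Z is eliminated: V beats it against every remaining column (I: 5>-2, II: 9>4, III: 8>-1, IV: 1>0).
Player 2's strategy III is strictly dominated by IV (V: -2>-5, W: 0>-2, Y: 8>-3) and is removed.
Among the remaining strategies, none is strictly dominated by another pure strategy of the same player, so the elimination stops.
Surviving strategies — Player 1: {V, W, Y}; Player 2: {I, II, IV}.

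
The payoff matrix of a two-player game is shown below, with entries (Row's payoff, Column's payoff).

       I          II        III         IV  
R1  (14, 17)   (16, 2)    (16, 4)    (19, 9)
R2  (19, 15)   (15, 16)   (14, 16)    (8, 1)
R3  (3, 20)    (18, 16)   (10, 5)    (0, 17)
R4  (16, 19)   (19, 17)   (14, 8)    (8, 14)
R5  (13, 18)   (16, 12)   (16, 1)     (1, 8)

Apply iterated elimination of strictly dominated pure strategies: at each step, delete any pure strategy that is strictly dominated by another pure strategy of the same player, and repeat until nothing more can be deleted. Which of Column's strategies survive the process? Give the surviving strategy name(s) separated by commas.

I, II, III

Row's strategy R3 is strictly dominated by R4 (I: 16>3, II: 19>18, III: 14>10, IV: 8>0) and is removed.
Column's strategy IV is strictly dominated by I (R1: 17>9, R2: 15>1, R4: 19>14, R5: 18>8) and is removed.
Among the remaining strategies, none is strictly dominated by another pure strategy of the same player, so the elimination stops.
Surviving strategies — Row: {R1, R2, R4, R5}; Column: {I, II, III}.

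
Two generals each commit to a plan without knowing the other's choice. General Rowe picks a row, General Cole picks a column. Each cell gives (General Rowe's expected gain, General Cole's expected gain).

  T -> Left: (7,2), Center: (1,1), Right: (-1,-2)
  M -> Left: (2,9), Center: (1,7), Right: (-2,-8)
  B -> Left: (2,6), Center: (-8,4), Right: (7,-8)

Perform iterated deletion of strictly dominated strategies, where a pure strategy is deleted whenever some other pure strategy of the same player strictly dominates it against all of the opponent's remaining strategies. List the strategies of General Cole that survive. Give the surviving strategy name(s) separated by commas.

Column Center is eliminated: Left beats it against every remaining row (T: 2>1, M: 9>7, B: 6>4).
Row M is eliminated: T beats it against every remaining column (Left: 7>2, Right: -1>-2).
Column Right is eliminated: Left beats it against every remaining row (T: 2>-2, B: 6>-8).
General Rowe's strategy B is strictly dominated by T (Left: 7>2) and is removed.
Among the remaining strategies, none is strictly dominated by another pure strategy of the same player, so the elimination stops.
Surviving strategies — General Rowe: {T}; General Cole: {Left}.

Left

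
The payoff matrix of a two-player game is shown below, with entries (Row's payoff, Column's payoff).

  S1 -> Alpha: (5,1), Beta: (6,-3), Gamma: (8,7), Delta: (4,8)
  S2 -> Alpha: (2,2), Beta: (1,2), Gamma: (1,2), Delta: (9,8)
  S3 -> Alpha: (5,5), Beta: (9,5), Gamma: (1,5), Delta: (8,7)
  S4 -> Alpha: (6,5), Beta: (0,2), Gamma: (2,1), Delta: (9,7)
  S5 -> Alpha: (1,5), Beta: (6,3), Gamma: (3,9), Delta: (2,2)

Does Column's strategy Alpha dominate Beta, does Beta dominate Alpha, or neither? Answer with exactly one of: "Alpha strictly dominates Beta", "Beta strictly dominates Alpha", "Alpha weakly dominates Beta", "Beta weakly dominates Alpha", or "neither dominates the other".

Alpha's payoffs vs Beta's, by Row's action — S1: 1>-3, S2: 2=2, S3: 5=5, S4: 5>2, S5: 5>3.
Alpha is at least as good everywhere and strictly better somewhere (tied only at S2, S3), so Alpha weakly but not strictly dominates Beta.

Alpha weakly dominates Beta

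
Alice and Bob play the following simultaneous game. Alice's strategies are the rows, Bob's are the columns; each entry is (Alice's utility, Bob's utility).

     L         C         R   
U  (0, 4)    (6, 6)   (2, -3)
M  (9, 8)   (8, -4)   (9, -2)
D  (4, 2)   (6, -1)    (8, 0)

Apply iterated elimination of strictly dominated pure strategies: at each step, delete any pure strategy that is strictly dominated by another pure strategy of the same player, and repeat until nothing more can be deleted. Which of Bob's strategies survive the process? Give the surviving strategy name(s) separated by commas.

L

For Alice, M strictly dominates U on the remaining columns (L: 9>0, C: 8>6, R: 9>2); eliminate U.
Row D is eliminated: M beats it against every remaining column (L: 9>4, C: 8>6, R: 9>8).
Column C is eliminated: L beats it against every remaining row (M: 8>-4).
For Bob, L strictly dominates R on the remaining rows (M: 8>-2); eliminate R.
Among the remaining strategies, none is strictly dominated by another pure strategy of the same player, so the elimination stops.
Surviving strategies — Alice: {M}; Bob: {L}.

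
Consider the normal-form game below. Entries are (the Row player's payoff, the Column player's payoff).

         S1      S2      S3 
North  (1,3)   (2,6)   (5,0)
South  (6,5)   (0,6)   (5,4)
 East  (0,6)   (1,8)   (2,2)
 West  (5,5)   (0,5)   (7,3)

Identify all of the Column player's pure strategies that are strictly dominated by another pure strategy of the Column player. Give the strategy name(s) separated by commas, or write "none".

S3

S1: no other strategy beats it everywhere (S2 at West (5=5); S3 at North (3>0)).
S2: no other strategy beats it everywhere (S1 at North (6>3); S3 at North (6>0)).
S1 strictly dominates S3 — North: 3>0, South: 5>4, East: 6>2, West: 5>3.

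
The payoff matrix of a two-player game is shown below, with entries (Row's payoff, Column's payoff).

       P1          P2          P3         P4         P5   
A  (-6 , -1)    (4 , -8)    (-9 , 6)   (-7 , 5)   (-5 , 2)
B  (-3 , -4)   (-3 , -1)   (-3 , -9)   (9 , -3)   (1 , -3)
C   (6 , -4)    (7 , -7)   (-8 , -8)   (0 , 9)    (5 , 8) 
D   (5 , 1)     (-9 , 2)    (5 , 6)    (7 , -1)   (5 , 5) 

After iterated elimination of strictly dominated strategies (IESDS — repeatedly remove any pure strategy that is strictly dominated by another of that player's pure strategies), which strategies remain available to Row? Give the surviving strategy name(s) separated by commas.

Row A is eliminated: C beats it against every remaining column (P1: 6>-6, P2: 7>4, P3: -8>-9, P4: 0>-7, P5: 5>-5).
For Column, P5 strictly dominates P1 on the remaining rows (B: -3>-4, C: 8>-4, D: 5>1); eliminate P1.
Among the remaining strategies, none is strictly dominated by another pure strategy of the same player, so the elimination stops.
Surviving strategies — Row: {B, C, D}; Column: {P2, P3, P4, P5}.

B, C, D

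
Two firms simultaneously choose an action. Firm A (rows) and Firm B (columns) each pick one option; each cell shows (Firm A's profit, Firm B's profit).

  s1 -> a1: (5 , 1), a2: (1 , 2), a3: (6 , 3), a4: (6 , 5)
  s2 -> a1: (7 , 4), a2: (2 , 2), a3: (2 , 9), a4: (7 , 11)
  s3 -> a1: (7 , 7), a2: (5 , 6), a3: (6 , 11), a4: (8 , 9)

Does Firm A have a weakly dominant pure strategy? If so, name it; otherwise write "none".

s3 vs s1: a1: 7>5, a2: 5>1, a3: 6=6, a4: 8>6.
s3 vs s2: a1: 7=7, a2: 5>2, a3: 6>2, a4: 8>7.
s3 is at least as good as every other strategy against every opponent action, so it is weakly dominant.

s3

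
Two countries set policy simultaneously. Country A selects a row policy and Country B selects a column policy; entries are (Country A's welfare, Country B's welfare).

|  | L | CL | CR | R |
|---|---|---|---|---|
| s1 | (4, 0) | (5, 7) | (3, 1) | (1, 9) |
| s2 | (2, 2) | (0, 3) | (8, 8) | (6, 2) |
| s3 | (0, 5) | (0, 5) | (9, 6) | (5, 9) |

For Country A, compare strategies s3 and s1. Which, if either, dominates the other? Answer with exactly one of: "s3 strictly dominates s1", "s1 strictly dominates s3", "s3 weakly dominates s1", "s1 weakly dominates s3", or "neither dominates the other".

s3's payoffs vs s1's, by Country B's action — L: 0<4, CL: 0<5, CR: 9>3, R: 5>1.
s3 does better at CR, R but worse at L, CL; neither strategy dominates the other.

neither dominates the other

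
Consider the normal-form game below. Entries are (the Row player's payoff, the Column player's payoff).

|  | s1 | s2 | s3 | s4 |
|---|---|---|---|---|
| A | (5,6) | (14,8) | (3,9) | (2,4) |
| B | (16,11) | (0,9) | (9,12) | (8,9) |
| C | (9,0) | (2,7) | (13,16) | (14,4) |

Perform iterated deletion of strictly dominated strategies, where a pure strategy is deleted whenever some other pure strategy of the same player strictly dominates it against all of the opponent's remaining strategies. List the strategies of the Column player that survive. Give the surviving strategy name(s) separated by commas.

s3

Column s1 is eliminated: s3 beats it against every remaining row (A: 9>6, B: 12>11, C: 16>0).
Row B is eliminated: C beats it against every remaining column (s2: 2>0, s3: 13>9, s4: 14>8).
The Column player's strategy s2 is strictly dominated by s3 (A: 9>8, C: 16>7) and is removed.
For the Row player, C strictly dominates A on the remaining columns (s3: 13>3, s4: 14>2); eliminate A.
The Column player's strategy s4 is strictly dominated by s3 (C: 16>4) and is removed.
Among the remaining strategies, none is strictly dominated by another pure strategy of the same player, so the elimination stops.
Surviving strategies — the Row player: {C}; the Column player: {s3}.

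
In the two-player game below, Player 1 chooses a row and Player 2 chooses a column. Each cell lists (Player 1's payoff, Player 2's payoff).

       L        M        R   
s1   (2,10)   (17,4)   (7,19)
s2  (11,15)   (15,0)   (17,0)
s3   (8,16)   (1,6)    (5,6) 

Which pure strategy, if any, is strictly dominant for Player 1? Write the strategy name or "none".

s1 fails to dominate s2 at L (2<11).
s2 fails to dominate s1 at M (15<17).
s3 fails to dominate s1 at M (1<17).
No single strategy dominates all the others.

none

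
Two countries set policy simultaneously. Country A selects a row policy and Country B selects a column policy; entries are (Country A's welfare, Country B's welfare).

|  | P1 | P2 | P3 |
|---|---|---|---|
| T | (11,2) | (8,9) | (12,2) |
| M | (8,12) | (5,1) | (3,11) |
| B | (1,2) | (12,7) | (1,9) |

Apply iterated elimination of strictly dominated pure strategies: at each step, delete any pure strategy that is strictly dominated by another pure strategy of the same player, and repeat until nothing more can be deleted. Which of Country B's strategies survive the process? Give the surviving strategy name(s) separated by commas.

Country A's strategy M is strictly dominated by T (P1: 11>8, P2: 8>5, P3: 12>3) and is removed.
Country B's strategy P1 is strictly dominated by P2 (T: 9>2, B: 7>2) and is removed.
Among the remaining strategies, none is strictly dominated by another pure strategy of the same player, so the elimination stops.
Surviving strategies — Country A: {T, B}; Country B: {P2, P3}.

P2, P3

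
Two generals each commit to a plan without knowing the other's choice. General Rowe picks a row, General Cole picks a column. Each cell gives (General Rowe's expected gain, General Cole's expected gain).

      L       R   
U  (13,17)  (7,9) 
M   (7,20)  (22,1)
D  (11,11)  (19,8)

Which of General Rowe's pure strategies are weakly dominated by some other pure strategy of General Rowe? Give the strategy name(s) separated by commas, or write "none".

Nothing dominates U: M at L (13>7); D at L (13>11).
M is not dominated — it holds its own against U at R (22>7); D at R (22>19).
D is not dominated — it holds its own against U at R (19>7); M at L (11>7).

none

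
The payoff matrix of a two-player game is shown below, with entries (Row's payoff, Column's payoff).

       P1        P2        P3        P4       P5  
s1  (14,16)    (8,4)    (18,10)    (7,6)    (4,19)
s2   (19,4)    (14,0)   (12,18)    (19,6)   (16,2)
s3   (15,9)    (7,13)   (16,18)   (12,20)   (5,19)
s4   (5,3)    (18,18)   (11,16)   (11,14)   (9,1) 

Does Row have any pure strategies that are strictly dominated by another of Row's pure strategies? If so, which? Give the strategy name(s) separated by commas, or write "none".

Nothing dominates s1: s2 at P3 (18>12); s3 at P2 (8>7); s4 at P1 (14>5).
s2 is not dominated — it holds its own against s1 at P1 (19>14); s3 at P1 (19>15); s4 at P1 (19>5).
s3 is not dominated — it holds its own against s1 at P1 (15>14); s2 at P3 (16>12); s4 at P1 (15>5).
s4: no other strategy beats it everywhere (s1 at P2 (18>8); s2 at P2 (18>14); s3 at P2 (18>7)).

none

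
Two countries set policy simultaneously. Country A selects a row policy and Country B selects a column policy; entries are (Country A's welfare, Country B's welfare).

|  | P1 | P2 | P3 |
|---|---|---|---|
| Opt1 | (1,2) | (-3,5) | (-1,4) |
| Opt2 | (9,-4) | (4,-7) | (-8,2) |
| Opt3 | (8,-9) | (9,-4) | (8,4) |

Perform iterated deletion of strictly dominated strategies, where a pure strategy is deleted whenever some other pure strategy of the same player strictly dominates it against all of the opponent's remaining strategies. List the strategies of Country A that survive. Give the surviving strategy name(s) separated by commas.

Opt3

Country A's strategy Opt1 is strictly dominated by Opt3 (P1: 8>1, P2: 9>-3, P3: 8>-1) and is removed.
For Country B, P3 strictly dominates P1 on the remaining rows (Opt2: 2>-4, Opt3: 4>-9); eliminate P1.
For Country A, Opt3 strictly dominates Opt2 on the remaining columns (P2: 9>4, P3: 8>-8); eliminate Opt2.
For Country B, P3 strictly dominates P2 on the remaining rows (Opt3: 4>-4); eliminate P2.
Among the remaining strategies, none is strictly dominated by another pure strategy of the same player, so the elimination stops.
Surviving strategies — Country A: {Opt3}; Country B: {P3}.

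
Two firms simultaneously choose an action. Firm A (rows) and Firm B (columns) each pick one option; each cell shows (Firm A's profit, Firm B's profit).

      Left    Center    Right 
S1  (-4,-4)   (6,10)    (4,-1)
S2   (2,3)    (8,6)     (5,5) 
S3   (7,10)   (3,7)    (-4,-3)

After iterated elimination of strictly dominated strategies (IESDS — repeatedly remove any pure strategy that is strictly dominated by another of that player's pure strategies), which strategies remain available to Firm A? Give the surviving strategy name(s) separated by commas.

Firm A's strategy S1 is strictly dominated by S2 (Left: 2>-4, Center: 8>6, Right: 5>4) and is removed.
For Firm B, Center strictly dominates Right on the remaining rows (S2: 6>5, S3: 7>-3); eliminate Right.
Among the remaining strategies, none is strictly dominated by another pure strategy of the same player, so the elimination stops.
Surviving strategies — Firm A: {S2, S3}; Firm B: {Left, Center}.

S2, S3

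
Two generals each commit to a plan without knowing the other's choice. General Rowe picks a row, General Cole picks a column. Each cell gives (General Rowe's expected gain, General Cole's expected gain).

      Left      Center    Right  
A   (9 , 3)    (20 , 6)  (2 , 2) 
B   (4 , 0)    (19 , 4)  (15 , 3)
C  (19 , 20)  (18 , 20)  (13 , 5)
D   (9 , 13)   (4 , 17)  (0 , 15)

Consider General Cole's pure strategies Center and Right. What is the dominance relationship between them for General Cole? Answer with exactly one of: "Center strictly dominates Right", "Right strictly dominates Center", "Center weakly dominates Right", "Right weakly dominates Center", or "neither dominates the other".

Center strictly dominates Right

Center's payoffs vs Right's, by General Rowe's action — A: 6>2, B: 4>3, C: 20>5, D: 17>15.
Center gives a strictly higher payoff against each choice by General Rowe, so Center strictly dominates Right.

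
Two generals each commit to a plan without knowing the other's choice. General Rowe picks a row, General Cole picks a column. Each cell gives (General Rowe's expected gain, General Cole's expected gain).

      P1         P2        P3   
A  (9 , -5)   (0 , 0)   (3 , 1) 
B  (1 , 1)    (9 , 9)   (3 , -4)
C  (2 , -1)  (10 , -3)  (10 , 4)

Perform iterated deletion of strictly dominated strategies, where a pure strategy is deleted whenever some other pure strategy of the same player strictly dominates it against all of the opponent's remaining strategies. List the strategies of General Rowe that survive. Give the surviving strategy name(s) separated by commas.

C

Row B is eliminated: C beats it against every remaining column (P1: 2>1, P2: 10>9, P3: 10>3).
Column P1 is eliminated: P3 beats it against every remaining row (A: 1>-5, C: 4>-1).
Row A is eliminated: C beats it against every remaining column (P2: 10>0, P3: 10>3).
Column P2 is eliminated: P3 beats it against every remaining row (C: 4>-3).
Among the remaining strategies, none is strictly dominated by another pure strategy of the same player, so the elimination stops.
Surviving strategies — General Rowe: {C}; General Cole: {P3}.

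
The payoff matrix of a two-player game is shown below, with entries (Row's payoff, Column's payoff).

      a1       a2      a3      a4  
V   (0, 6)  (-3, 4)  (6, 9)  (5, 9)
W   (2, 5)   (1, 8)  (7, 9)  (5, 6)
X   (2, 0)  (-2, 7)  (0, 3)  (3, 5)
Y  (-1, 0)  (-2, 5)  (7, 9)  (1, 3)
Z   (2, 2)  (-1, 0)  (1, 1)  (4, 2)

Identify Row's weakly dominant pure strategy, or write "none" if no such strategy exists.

W

W vs V: a1: 2>0, a2: 1>-3, a3: 7>6, a4: 5=5.
W vs X: a1: 2=2, a2: 1>-2, a3: 7>0, a4: 5>3.
W vs Y: a1: 2>-1, a2: 1>-2, a3: 7=7, a4: 5>1.
W vs Z: a1: 2=2, a2: 1>-1, a3: 7>1, a4: 5>4.
W is at least as good as every other strategy against every opponent action, so it is weakly dominant.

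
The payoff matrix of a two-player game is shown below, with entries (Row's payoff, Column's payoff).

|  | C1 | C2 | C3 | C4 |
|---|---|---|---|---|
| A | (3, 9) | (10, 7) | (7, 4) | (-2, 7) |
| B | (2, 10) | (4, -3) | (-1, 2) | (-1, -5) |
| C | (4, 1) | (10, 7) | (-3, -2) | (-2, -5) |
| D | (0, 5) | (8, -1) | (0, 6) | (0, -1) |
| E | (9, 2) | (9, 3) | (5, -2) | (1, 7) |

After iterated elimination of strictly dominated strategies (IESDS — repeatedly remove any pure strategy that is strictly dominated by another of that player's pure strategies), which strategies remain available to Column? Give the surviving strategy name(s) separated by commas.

Row's strategy B is strictly dominated by E (C1: 9>2, C2: 9>4, C3: 5>-1, C4: 1>-1) and is removed.
Row's strategy D is strictly dominated by E (C1: 9>0, C2: 9>8, C3: 5>0, C4: 1>0) and is removed.
Column's strategy C3 is strictly dominated by C1 (A: 9>4, C: 1>-2, E: 2>-2) and is removed.
Among the remaining strategies, none is strictly dominated by another pure strategy of the same player, so the elimination stops.
Surviving strategies — Row: {A, C, E}; Column: {C1, C2, C4}.

C1, C2, C4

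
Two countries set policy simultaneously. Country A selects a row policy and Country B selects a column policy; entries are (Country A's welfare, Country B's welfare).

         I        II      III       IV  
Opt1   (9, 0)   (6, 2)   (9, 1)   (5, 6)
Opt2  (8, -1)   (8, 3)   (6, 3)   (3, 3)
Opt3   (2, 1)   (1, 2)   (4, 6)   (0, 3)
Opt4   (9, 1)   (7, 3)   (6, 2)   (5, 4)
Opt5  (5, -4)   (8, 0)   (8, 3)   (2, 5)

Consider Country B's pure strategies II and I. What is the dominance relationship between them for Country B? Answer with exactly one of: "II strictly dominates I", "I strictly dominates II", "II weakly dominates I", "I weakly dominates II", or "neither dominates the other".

II's payoffs vs I's, by Country A's action — Opt1: 2>0, Opt2: 3>-1, Opt3: 2>1, Opt4: 3>1, Opt5: 0>-4.
Every comparison favours II, so II strictly dominates I.

II strictly dominates I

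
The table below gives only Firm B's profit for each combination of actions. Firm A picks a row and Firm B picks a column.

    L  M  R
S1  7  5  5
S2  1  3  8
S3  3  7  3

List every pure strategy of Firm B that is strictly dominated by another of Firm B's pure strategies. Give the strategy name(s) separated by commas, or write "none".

L: no other strategy beats it everywhere (M at S1 (7>5); R at S1 (7>5)).
M is not dominated — it holds its own against L at S2 (3>1); R at S1 (5=5).
Nothing dominates R: L at S2 (8>1); M at S1 (5=5).

none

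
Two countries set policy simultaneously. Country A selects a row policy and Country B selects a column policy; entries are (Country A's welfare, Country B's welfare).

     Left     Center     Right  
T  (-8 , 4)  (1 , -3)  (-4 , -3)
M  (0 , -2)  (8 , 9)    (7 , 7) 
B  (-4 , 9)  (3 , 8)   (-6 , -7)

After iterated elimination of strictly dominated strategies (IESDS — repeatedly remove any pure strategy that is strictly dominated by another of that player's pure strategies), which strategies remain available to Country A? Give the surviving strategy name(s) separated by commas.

M

Row T is eliminated: M beats it against every remaining column (Left: 0>-8, Center: 8>1, Right: 7>-4).
For Country A, M strictly dominates B on the remaining columns (Left: 0>-4, Center: 8>3, Right: 7>-6); eliminate B.
For Country B, Center strictly dominates Left on the remaining rows (M: 9>-2); eliminate Left.
Country B's strategy Right is strictly dominated by Center (M: 9>7) and is removed.
Among the remaining strategies, none is strictly dominated by another pure strategy of the same player, so the elimination stops.
Surviving strategies — Country A: {M}; Country B: {Center}.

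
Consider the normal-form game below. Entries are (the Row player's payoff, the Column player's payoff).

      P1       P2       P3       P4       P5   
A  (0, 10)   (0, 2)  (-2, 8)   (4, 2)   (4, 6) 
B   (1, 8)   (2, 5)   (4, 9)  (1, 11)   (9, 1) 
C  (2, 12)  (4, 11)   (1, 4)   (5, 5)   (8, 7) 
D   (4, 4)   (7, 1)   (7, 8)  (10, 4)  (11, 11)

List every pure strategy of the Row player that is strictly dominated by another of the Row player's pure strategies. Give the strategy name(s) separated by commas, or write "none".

A: dominated, since C does at least as well everywhere (P1: 2>0, P2: 4>0, P3: 1>-2, P4: 5>4, P5: 8>4).
B is strictly dominated by D (P1: 4>1, P2: 7>2, P3: 7>4, P4: 10>1, P5: 11>9).
C: dominated, since D does at least as well everywhere (P1: 4>2, P2: 7>4, P3: 7>1, P4: 10>5, P5: 11>8).
D is not dominated — it holds its own against A at P1 (4>0); B at P1 (4>1); C at P1 (4>2).

A, B, C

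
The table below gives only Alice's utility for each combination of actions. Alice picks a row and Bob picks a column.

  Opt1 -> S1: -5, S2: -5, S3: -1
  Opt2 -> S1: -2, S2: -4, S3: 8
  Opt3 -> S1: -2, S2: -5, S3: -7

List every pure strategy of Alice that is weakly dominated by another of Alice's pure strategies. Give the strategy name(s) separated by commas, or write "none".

Opt1, Opt3

Opt1 is weakly dominated by Opt2 (S1: -2>-5, S2: -4>-5, S3: 8>-1).
Opt2 is not dominated — it holds its own against Opt1 at S1 (-2>-5); Opt3 at S2 (-4>-5).
Opt2 weakly dominates Opt3 — S1: -2=-2, S2: -4>-5, S3: 8>-7.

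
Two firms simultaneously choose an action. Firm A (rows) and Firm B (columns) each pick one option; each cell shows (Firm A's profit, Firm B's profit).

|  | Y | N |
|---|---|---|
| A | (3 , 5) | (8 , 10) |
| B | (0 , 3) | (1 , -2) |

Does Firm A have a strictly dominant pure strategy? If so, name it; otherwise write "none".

A vs B: Y: 3>0, N: 8>1.
A strictly beats every other strategy against every opponent action, so it is strictly dominant.

A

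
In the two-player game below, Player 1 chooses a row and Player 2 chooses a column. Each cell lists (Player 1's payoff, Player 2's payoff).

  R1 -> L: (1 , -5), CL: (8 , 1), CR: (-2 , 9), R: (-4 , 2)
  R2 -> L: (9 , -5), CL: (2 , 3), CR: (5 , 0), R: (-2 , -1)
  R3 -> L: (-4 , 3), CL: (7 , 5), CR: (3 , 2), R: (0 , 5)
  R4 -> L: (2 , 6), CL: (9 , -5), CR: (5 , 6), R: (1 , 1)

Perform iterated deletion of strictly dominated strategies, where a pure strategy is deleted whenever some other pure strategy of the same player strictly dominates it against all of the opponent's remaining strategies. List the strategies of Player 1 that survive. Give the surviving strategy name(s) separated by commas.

R2, R4

Player 1's strategy R1 is strictly dominated by R4 (L: 2>1, CL: 9>8, CR: 5>-2, R: 1>-4) and is removed.
For Player 1, R4 strictly dominates R3 on the remaining columns (L: 2>-4, CL: 9>7, CR: 5>3, R: 1>0); eliminate R3.
Player 2's strategy R is strictly dominated by CR (R2: 0>-1, R4: 6>1) and is removed.
Among the remaining strategies, none is strictly dominated by another pure strategy of the same player, so the elimination stops.
Surviving strategies — Player 1: {R2, R4}; Player 2: {L, CL, CR}.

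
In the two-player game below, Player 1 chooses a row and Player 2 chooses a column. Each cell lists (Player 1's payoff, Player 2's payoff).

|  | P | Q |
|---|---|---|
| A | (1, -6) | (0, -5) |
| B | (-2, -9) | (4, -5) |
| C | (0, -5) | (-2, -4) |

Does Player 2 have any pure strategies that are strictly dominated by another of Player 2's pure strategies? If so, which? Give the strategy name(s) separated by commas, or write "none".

P: dominated, since Q does at least as well everywhere (A: -5>-6, B: -5>-9, C: -4>-5).
Q: no other strategy beats it everywhere (P at A (-5>-6)).

P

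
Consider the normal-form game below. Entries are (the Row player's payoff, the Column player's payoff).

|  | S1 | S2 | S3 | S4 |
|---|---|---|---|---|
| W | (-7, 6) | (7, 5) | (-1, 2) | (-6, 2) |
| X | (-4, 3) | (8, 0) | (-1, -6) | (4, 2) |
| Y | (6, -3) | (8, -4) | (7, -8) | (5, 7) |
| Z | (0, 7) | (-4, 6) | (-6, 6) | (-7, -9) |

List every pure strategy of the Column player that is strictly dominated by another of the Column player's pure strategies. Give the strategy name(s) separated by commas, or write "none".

S2, S3

S1 is not dominated — it holds its own against S2 at W (6>5); S3 at W (6>2); S4 at W (6>2).
S1 strictly dominates S2 — W: 6>5, X: 3>0, Y: -3>-4, Z: 7>6.
S1 strictly dominates S3 — W: 6>2, X: 3>-6, Y: -3>-8, Z: 7>6.
S4: no other strategy beats it everywhere (S1 at Y (7>-3); S2 at X (2>0); S3 at W (2=2)).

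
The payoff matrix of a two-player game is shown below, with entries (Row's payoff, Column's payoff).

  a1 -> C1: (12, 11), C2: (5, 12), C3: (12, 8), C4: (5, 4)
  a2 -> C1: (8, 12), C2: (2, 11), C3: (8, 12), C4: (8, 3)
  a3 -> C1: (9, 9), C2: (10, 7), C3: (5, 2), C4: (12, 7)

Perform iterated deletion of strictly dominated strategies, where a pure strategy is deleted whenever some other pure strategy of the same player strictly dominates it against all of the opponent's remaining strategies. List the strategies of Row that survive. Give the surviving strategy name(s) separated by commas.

Column C4 is eliminated: C1 beats it against every remaining row (a1: 11>4, a2: 12>3, a3: 9>7).
Row's strategy a2 is strictly dominated by a1 (C1: 12>8, C2: 5>2, C3: 12>8) and is removed.
For Column, C1 strictly dominates C3 on the remaining rows (a1: 11>8, a3: 9>2); eliminate C3.
Among the remaining strategies, none is strictly dominated by another pure strategy of the same player, so the elimination stops.
Surviving strategies — Row: {a1, a3}; Column: {C1, C2}.

a1, a3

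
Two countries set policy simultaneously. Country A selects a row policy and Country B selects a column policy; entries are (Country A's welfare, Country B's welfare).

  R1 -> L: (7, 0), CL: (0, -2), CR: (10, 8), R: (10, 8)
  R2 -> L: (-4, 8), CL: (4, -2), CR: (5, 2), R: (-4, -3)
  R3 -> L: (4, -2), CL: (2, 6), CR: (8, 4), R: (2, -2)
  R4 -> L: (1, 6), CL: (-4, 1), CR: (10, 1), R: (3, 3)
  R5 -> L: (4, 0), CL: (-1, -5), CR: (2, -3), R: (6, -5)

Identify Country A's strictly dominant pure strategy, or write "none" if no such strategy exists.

R1 fails to dominate R2 at CL (0<4).
R2 fails to dominate R1 at L (-4<7).
R3 fails to dominate R1 at L (4<7).
R4 fails to dominate R1 at L (1<7).
R5 fails to dominate R1 at L (4<7).
No single strategy dominates all the others.

none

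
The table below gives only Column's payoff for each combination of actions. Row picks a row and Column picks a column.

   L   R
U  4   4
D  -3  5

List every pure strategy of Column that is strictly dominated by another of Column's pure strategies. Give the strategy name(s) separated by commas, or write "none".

none

L is not dominated — it holds its own against R at U (4=4).
Nothing dominates R: L at U (4=4).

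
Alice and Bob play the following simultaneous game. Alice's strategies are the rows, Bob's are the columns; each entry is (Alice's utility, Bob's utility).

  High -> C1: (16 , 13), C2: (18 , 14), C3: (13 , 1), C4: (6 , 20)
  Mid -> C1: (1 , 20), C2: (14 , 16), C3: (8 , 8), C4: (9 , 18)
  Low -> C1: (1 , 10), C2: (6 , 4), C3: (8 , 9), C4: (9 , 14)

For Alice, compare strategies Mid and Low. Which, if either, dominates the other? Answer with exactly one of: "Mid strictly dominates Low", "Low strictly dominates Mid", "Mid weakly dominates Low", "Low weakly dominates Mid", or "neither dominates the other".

Mid's payoffs vs Low's, by Bob's action — C1: 1=1, C2: 14>6, C3: 8=8, C4: 9=9.
Mid is at least as good everywhere and strictly better somewhere (tied only at C1, C3, C4), so Mid weakly but not strictly dominates Low.

Mid weakly dominates Low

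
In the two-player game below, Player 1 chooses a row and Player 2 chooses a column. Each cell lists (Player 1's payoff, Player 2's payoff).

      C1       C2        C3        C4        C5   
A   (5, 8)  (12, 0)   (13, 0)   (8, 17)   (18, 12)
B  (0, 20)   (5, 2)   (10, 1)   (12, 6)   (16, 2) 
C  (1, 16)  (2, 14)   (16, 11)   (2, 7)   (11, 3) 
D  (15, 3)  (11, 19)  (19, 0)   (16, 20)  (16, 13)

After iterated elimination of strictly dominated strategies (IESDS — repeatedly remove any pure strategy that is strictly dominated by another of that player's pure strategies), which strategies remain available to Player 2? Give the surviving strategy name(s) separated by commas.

C4

Row C is eliminated: D beats it against every remaining column (C1: 15>1, C2: 11>2, C3: 19>16, C4: 16>2, C5: 16>11).
For Player 2, C4 strictly dominates C2 on the remaining rows (A: 17>0, B: 6>2, D: 20>19); eliminate C2.
Player 2's strategy C3 is strictly dominated by C1 (A: 8>0, B: 20>1, D: 3>0) and is removed.
Column C5 is eliminated: C4 beats it against every remaining row (A: 17>12, B: 6>2, D: 20>13).
Row A is eliminated: D beats it against every remaining column (C1: 15>5, C4: 16>8).
Player 1's strategy B is strictly dominated by D (C1: 15>0, C4: 16>12) and is removed.
Player 2's strategy C1 is strictly dominated by C4 (D: 20>3) and is removed.
Among the remaining strategies, none is strictly dominated by another pure strategy of the same player, so the elimination stops.
Surviving strategies — Player 1: {D}; Player 2: {C4}.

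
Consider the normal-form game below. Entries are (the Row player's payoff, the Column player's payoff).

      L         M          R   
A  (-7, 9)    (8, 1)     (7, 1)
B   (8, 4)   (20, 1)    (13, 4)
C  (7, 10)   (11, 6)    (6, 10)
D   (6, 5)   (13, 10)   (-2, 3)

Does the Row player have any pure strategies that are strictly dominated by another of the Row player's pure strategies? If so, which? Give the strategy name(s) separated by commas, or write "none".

A, C, D

A: dominated, since B does at least as well everywhere (L: 8>-7, M: 20>8, R: 13>7).
Nothing dominates B: A at L (8>-7); C at L (8>7); D at L (8>6).
C is strictly dominated by B (L: 8>7, M: 20>11, R: 13>6).
B strictly dominates D — L: 8>6, M: 20>13, R: 13>-2.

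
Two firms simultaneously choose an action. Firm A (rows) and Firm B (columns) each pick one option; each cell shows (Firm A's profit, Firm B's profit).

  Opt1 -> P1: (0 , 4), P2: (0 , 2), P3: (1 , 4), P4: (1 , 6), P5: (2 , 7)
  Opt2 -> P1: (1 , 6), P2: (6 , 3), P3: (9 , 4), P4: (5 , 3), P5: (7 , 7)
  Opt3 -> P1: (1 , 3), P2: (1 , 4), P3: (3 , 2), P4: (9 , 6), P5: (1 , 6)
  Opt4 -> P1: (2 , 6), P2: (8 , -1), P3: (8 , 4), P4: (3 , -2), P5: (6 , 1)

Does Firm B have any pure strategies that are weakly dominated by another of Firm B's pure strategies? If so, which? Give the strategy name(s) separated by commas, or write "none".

P2, P3, P4

Nothing dominates P1: P2 at Opt1 (4>2); P3 at Opt2 (6>4); P4 at Opt2 (6>3); P5 at Opt4 (6>1).
P2: dominated, since P5 does at least as well everywhere (Opt1: 7>2, Opt2: 7>3, Opt3: 6>4, Opt4: 1>-1).
P3 is weakly dominated by P1 (Opt1: 4=4, Opt2: 6>4, Opt3: 3>2, Opt4: 6>4).
P4: dominated, since P5 does at least as well everywhere (Opt1: 7>6, Opt2: 7>3, Opt3: 6=6, Opt4: 1>-2).
Nothing dominates P5: P1 at Opt1 (7>4); P2 at Opt1 (7>2); P3 at Opt1 (7>4); P4 at Opt1 (7>6).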